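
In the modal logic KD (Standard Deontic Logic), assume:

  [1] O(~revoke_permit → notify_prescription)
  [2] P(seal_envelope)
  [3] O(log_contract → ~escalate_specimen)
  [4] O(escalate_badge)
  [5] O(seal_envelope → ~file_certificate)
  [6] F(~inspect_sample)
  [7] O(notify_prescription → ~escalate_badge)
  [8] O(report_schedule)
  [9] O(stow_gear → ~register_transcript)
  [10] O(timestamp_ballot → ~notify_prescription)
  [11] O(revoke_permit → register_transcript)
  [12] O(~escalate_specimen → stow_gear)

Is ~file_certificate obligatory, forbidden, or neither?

Neither

Premise 5 is O(seal_envelope → ~file_certificate), but O(seal_envelope) is not derivable from the premises (the permission P(seal_envelope) asserts only ~O(~seal_envelope), not O(seal_envelope)), so it does not yield O(~file_certificate).
No premise or chain of K-axiom applications forces O(~file_certificate), and none forces O(file_certificate). So ~file_certificate is neither obligatory nor forbidden under these norms.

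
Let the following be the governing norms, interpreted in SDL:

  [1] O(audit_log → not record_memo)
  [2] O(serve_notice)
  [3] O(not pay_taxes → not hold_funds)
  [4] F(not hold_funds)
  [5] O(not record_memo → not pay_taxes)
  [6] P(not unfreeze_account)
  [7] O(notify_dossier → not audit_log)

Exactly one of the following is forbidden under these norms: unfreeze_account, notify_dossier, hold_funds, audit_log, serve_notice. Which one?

Premise 4, F(not hold_funds), is equivalent to O(hold_funds).
The contrapositive of premise 3 (O(not pay_taxes → not hold_funds)) is O(hold_funds → pay_taxes), and O(hold_funds) is already established, so O(pay_taxes).
Premise 5, O(not record_memo → not pay_taxes), contraposes to O(pay_taxes → record_memo); with O(pay_taxes) we get O(record_memo).
The contrapositive of premise 1 (O(audit_log → not record_memo)) is O(record_memo → not audit_log), and O(record_memo) is already established, so O(not audit_log).
So O(not audit_log) holds, i.e. audit_log is forbidden. None of the other listed options is forbidden under the premises.

audit_log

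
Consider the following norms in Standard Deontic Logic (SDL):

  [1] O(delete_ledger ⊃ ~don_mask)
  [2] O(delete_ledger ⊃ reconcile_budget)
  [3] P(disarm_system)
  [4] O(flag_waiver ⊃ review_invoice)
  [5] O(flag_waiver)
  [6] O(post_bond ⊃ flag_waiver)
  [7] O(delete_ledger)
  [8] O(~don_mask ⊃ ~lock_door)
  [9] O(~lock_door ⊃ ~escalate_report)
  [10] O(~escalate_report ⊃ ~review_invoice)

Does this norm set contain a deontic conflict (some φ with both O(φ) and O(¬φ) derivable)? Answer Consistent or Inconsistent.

Premise 5 states O(flag_waiver) outright.
Applying K to premise 4 (O(flag_waiver ⊃ review_invoice)) and O(flag_waiver) yields O(review_invoice).
Premise 10, O(~escalate_report ⊃ ~review_invoice), contraposes to O(review_invoice ⊃ escalate_report); with O(review_invoice) we get O(escalate_report).
Premise 9, O(~lock_door ⊃ ~escalate_report), contraposes to O(escalate_report ⊃ lock_door); with O(escalate_report) we get O(lock_door).
Premise 8 is O(~don_mask ⊃ ~lock_door); contrapositively O(lock_door ⊃ don_mask). Since O(lock_door) holds, K gives O(don_mask).
Premise 1 is O(delete_ledger ⊃ ~don_mask); contrapositively O(don_mask ⊃ ~delete_ledger). Since O(don_mask) holds, K gives O(~delete_ledger).
However, premise 7 gives O(delete_ledger).
We now have both O(~delete_ledger) and O(delete_ledger) — delete_ledger is simultaneously obligatory and forbidden, violating the D-axiom.

Inconsistent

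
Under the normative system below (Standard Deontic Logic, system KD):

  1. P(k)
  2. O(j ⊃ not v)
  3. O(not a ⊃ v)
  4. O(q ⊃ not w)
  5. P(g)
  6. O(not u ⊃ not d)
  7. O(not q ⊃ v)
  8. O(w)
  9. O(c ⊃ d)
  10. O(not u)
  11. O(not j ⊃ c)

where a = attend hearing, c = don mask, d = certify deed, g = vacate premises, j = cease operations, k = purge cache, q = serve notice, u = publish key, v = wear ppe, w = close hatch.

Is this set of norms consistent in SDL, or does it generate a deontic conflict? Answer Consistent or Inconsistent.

Inconsistent

Premise 8 gives O(w).
The contrapositive of premise 4 (O(q ⊃ not w)) is O(w ⊃ not q), and O(w) is already established, so O(not q).
Premise 7 is O(not q ⊃ v); since O(not q), deontic closure gives O(v).
Premise 2 is O(j ⊃ not v); contrapositively O(v ⊃ not j). Since O(v) holds, K gives O(not j).
Applying K to premise 11 (O(not j ⊃ c)) and O(not j) yields O(c).
With premise 9, O(c ⊃ d), the K-axiom yields O(d).
Premise 6, O(not u ⊃ not d), contraposes to O(d ⊃ u); with O(d) we get O(u).
Yet premise 10 states O(not u).
We now have both O(u) and O(not u) — u is simultaneously obligatory and forbidden, violating the D-axiom.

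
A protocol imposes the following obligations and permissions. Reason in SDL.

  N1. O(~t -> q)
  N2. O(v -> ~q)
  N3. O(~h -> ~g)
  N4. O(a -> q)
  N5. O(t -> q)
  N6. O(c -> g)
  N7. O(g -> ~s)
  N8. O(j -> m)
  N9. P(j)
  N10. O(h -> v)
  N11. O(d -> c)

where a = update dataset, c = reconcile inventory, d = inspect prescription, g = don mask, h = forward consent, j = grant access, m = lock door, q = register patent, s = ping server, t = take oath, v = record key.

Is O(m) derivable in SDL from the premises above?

No

Premise 8 is O(j -> m), but O(j) is not derivable from the premises (the permission P(j) asserts only ~O(~j), not O(j)), so it does not yield O(m).
No other premise forces O(m). An ideal world satisfying every premise can still have m false, so O(m) is not derivable.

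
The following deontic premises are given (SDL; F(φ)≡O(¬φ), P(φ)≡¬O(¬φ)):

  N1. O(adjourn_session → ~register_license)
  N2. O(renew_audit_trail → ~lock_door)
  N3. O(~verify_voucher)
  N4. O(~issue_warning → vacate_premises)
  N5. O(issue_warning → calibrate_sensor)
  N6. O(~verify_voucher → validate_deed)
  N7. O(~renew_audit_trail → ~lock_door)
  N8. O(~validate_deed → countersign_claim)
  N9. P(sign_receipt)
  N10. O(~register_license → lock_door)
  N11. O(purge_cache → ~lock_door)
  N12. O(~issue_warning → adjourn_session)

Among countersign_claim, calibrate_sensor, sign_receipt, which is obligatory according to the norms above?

Premises 2 and 7 are O(renew_audit_trail → ~lock_door) and O(~renew_audit_trail → ~lock_door); every ideal world satisfies renew_audit_trail or ~renew_audit_trail, so in either case ~lock_door holds — hence O(~lock_door).
Premise 10, O(~register_license → lock_door), contraposes to O(~lock_door → register_license); with O(~lock_door) we get O(register_license).
Premise 1 is O(adjourn_session → ~register_license); contrapositively O(register_license → ~adjourn_session). Since O(register_license) holds, K gives O(~adjourn_session).
The contrapositive of premise 12 (O(~issue_warning → adjourn_session)) is O(~adjourn_session → issue_warning), and O(~adjourn_session) is already established, so O(issue_warning).
Premise 5 is O(issue_warning → calibrate_sensor); since O(issue_warning), deontic closure gives O(calibrate_sensor).
So O(calibrate_sensor) holds — calibrate_sensor is obligatory. None of the other listed options is made obligatory by any chain of premises.

calibrate_sensor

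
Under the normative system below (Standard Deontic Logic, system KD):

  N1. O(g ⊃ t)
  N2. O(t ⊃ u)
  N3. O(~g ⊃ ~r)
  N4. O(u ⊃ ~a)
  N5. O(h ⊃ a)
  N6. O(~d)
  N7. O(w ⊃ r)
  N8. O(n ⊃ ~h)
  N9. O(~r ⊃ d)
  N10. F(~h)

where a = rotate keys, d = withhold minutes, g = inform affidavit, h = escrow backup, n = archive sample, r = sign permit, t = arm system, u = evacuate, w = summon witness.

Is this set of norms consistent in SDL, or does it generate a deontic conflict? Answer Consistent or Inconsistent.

Inconsistent

From premise 6 we have O(~d).
Premise 9, O(~r ⊃ d), contraposes to O(~d ⊃ r); with O(~d) we get O(r).
Premise 3, O(~g ⊃ ~r), contraposes to O(r ⊃ g); with O(r) we get O(g).
Applying K to premise 1 (O(g ⊃ t)) and O(g) yields O(t).
From O(t) and premise 2, O(t ⊃ u), we obtain O(u).
Applying K to premise 4 (O(u ⊃ ~a)) and O(u) yields O(~a).
The contrapositive of premise 5 (O(h ⊃ a)) is O(~a ⊃ ~h), and O(~a) is already established, so O(~h).
Yet premise 10 is F(~h), i.e. O(h).
We now have both O(~h) and O(h) — h is simultaneously obligatory and forbidden, violating the D-axiom.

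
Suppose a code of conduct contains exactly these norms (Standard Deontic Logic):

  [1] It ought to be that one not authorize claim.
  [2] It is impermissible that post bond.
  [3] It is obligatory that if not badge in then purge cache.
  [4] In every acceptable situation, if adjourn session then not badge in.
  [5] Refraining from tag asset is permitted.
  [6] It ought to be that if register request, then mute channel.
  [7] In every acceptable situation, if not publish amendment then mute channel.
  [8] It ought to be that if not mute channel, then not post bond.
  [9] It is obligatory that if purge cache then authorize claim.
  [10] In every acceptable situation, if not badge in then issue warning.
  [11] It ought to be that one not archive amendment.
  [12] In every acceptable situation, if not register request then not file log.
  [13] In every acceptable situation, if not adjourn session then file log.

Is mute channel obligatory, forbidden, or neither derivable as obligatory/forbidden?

Premise 1 states O(¬authorize_claim) outright.
Premise 9 is O(purge_cache → authorize_claim); contrapositively O(¬authorize_claim → ¬purge_cache). Since O(¬authorize_claim) holds, K gives O(¬purge_cache).
The contrapositive of premise 3 (O(¬badge_in → purge_cache)) is O(¬purge_cache → badge_in), and O(¬purge_cache) is already established, so O(badge_in).
Premise 4, O(adjourn_session → ¬badge_in), contraposes to O(badge_in → ¬adjourn_session); with O(badge_in) we get O(¬adjourn_session).
With premise 13, O(¬adjourn_session → file_log), the K-axiom yields O(file_log).
Premise 12, O(¬register_request → ¬file_log), contraposes to O(file_log → register_request); with O(file_log) we get O(register_request).
From O(register_request) and premise 6, O(register_request → mute_channel), we obtain O(mute_channel).
Premises 2, 5, 7, 8, 10, 11 do not contribute to this derivation.
Hence mute_channel is obligatory.

Obligatory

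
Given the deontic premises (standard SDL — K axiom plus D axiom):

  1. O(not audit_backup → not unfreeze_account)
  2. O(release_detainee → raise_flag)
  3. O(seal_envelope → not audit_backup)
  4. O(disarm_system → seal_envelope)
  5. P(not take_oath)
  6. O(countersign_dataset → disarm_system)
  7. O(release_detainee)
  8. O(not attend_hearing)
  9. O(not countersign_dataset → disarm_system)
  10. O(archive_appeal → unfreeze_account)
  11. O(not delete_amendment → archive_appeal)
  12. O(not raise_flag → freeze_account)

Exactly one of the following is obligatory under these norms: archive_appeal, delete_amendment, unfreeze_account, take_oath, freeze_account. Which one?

delete_amendment

By case analysis on not countersign_dataset: premise 9 gives O(not countersign_dataset → disarm_system) and premise 6 gives O(countersign_dataset → disarm_system), so O(disarm_system) either way.
From O(disarm_system) and premise 4, O(disarm_system → seal_envelope), we obtain O(seal_envelope).
From O(seal_envelope) and premise 3, O(seal_envelope → not audit_backup), we obtain O(not audit_backup).
With premise 1, O(not audit_backup → not unfreeze_account), the K-axiom yields O(not unfreeze_account).
The contrapositive of premise 10 (O(archive_appeal → unfreeze_account)) is O(not unfreeze_account → not archive_appeal), and O(not unfreeze_account) is already established, so O(not archive_appeal).
Premise 11, O(not delete_amendment → archive_appeal), contraposes to O(not archive_appeal → delete_amendment); with O(not archive_appeal) we get O(delete_amendment).
So O(delete_amendment) holds — delete_amendment is obligatory. None of the other listed options is made obligatory by any chain of premises.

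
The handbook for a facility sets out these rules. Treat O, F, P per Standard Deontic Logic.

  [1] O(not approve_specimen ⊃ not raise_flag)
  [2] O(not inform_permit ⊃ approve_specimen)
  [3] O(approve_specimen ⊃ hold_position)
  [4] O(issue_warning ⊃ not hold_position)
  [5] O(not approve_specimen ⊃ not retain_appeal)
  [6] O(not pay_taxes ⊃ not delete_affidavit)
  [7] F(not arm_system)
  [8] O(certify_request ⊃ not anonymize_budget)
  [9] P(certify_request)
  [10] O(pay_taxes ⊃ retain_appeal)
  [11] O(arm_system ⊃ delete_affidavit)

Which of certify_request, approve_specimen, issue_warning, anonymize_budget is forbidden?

issue_warning

F(not arm_system) at premise 7 means O(arm_system).
With premise 11, O(arm_system ⊃ delete_affidavit), the K-axiom yields O(delete_affidavit).
Premise 6, O(not pay_taxes ⊃ not delete_affidavit), contraposes to O(delete_affidavit ⊃ pay_taxes); with O(delete_affidavit) we get O(pay_taxes).
Premise 10 is O(pay_taxes ⊃ retain_appeal); since O(pay_taxes), deontic closure gives O(retain_appeal).
The contrapositive of premise 5 (O(not approve_specimen ⊃ not retain_appeal)) is O(retain_appeal ⊃ approve_specimen), and O(retain_appeal) is already established, so O(approve_specimen).
Premise 3 is O(approve_specimen ⊃ hold_position); since O(approve_specimen), deontic closure gives O(hold_position).
Premise 4 is O(issue_warning ⊃ not hold_position); contrapositively O(hold_position ⊃ not issue_warning). Since O(hold_position) holds, K gives O(not issue_warning).
So O(not issue_warning) holds, i.e. issue_warning is forbidden. None of the other listed options is forbidden under the premises.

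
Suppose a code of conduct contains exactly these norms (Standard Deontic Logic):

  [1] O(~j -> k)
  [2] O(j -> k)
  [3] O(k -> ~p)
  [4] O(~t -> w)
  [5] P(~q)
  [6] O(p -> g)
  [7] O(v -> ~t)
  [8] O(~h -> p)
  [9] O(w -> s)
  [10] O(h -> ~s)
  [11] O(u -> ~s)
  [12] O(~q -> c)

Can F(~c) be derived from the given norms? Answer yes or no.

Premise 12 is O(~q -> c), but O(~q) is not derivable from the premises (the permission P(~q) asserts only ~O(q), not O(~q)), so it does not yield O(c).
No other premise forces O(c). An ideal world satisfying every premise can still have ~c true, so F(~c) is not derivable.

No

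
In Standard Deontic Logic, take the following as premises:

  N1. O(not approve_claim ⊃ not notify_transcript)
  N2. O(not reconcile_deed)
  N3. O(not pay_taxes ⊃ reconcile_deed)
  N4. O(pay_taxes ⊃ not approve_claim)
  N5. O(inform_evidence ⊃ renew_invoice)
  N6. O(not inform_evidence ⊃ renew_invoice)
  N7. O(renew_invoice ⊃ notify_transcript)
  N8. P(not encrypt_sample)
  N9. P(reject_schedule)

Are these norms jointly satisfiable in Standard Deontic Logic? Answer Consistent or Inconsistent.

Inconsistent

Premises 5 and 6 cover both cases: O(inform_evidence ⊃ renew_invoice) and O(not inform_evidence ⊃ renew_invoice). Since inform_evidence ∨ not inform_evidence is a tautology, O(renew_invoice) follows.
Premise 7 is O(renew_invoice ⊃ notify_transcript); since O(renew_invoice), deontic closure gives O(notify_transcript).
Premise 1, O(not approve_claim ⊃ not notify_transcript), contraposes to O(notify_transcript ⊃ approve_claim); with O(notify_transcript) we get O(approve_claim).
Premise 4, O(pay_taxes ⊃ not approve_claim), contraposes to O(approve_claim ⊃ not pay_taxes); with O(approve_claim) we get O(not pay_taxes).
Applying K to premise 3 (O(not pay_taxes ⊃ reconcile_deed)) and O(not pay_taxes) yields O(reconcile_deed).
Yet premise 2 states O(not reconcile_deed).
We now have both O(reconcile_deed) and O(not reconcile_deed) — reconcile_deed is simultaneously obligatory and forbidden, violating the D-axiom.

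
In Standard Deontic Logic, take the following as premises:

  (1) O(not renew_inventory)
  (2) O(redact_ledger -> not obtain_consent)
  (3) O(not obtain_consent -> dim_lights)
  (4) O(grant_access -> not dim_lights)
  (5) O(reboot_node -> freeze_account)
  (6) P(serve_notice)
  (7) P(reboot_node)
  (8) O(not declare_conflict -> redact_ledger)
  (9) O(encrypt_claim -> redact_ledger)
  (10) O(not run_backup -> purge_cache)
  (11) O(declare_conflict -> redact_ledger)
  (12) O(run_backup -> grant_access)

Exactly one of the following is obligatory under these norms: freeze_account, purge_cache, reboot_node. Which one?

purge_cache

Premises 8 and 11 cover both cases: O(not declare_conflict -> redact_ledger) and O(declare_conflict -> redact_ledger). Since not declare_conflict ∨ declare_conflict is a tautology, O(redact_ledger) follows.
Premise 2 is O(redact_ledger -> not obtain_consent); since O(redact_ledger), deontic closure gives O(not obtain_consent).
Applying K to premise 3 (O(not obtain_consent -> dim_lights)) and O(not obtain_consent) yields O(dim_lights).
Premise 4 is O(grant_access -> not dim_lights); contrapositively O(dim_lights -> not grant_access). Since O(dim_lights) holds, K gives O(not grant_access).
Premise 12, O(run_backup -> grant_access), contraposes to O(not grant_access -> not run_backup); with O(not grant_access) we get O(not run_backup).
Premise 10 is O(not run_backup -> purge_cache); since O(not run_backup), deontic closure gives O(purge_cache).
So O(purge_cache) holds — purge_cache is obligatory. None of the other listed options is made obligatory by any chain of premises.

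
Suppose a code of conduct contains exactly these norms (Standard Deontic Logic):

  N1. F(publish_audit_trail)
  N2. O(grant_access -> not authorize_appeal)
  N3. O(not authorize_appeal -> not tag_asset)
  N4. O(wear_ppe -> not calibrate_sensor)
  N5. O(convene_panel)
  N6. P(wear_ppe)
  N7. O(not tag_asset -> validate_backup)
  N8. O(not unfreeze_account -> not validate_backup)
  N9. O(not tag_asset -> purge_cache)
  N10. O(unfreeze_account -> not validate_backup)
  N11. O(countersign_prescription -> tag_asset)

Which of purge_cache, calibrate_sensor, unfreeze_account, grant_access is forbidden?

Premises 8 and 10 cover both cases: O(not unfreeze_account -> not validate_backup) and O(unfreeze_account -> not validate_backup). Since not unfreeze_account ∨ unfreeze_account is a tautology, O(not validate_backup) follows.
Premise 7 is O(not tag_asset -> validate_backup); contrapositively O(not validate_backup -> tag_asset). Since O(not validate_backup) holds, K gives O(tag_asset).
Premise 3, O(not authorize_appeal -> not tag_asset), contraposes to O(tag_asset -> authorize_appeal); with O(tag_asset) we get O(authorize_appeal).
The contrapositive of premise 2 (O(grant_access -> not authorize_appeal)) is O(authorize_appeal -> not grant_access), and O(authorize_appeal) is already established, so O(not grant_access).
So O(not grant_access) holds, i.e. grant_access is forbidden. None of the other listed options is forbidden under the premises.

grant_access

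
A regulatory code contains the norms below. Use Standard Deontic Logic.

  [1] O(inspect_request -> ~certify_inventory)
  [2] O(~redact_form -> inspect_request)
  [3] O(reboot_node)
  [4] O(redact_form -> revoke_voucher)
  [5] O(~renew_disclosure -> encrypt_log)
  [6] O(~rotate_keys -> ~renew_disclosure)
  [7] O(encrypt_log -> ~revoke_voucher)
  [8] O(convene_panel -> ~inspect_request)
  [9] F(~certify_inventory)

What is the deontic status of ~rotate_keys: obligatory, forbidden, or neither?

Forbidden

Premise 9 is F(~certify_inventory), i.e. O(certify_inventory).
Premise 1 is O(inspect_request -> ~certify_inventory); contrapositively O(certify_inventory -> ~inspect_request). Since O(certify_inventory) holds, K gives O(~inspect_request).
Premise 2 is O(~redact_form -> inspect_request); contrapositively O(~inspect_request -> redact_form). Since O(~inspect_request) holds, K gives O(redact_form).
Applying K to premise 4 (O(redact_form -> revoke_voucher)) and O(redact_form) yields O(revoke_voucher).
The contrapositive of premise 7 (O(encrypt_log -> ~revoke_voucher)) is O(revoke_voucher -> ~encrypt_log), and O(revoke_voucher) is already established, so O(~encrypt_log).
Premise 5, O(~renew_disclosure -> encrypt_log), contraposes to O(~encrypt_log -> renew_disclosure); with O(~encrypt_log) we get O(renew_disclosure).
Premise 6 is O(~rotate_keys -> ~renew_disclosure); contrapositively O(renew_disclosure -> rotate_keys). Since O(renew_disclosure) holds, K gives O(rotate_keys).
Premises 3, 8 do not contribute to this derivation.
Thus O(rotate_keys), which is F(~rotate_keys): ~rotate_keys is forbidden.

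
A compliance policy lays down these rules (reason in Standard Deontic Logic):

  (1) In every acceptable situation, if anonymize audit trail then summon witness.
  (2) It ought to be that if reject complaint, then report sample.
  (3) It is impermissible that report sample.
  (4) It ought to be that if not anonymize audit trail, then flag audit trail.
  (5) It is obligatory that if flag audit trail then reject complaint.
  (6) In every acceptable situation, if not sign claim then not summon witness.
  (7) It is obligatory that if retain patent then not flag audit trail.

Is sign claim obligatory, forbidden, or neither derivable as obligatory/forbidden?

Obligatory

Premise 3, F(report_sample), is equivalent to O(¬report_sample).
The contrapositive of premise 2 (O(reject_complaint → report_sample)) is O(¬report_sample → ¬reject_complaint), and O(¬report_sample) is already established, so O(¬reject_complaint).
Premise 5 is O(flag_audit_trail → reject_complaint); contrapositively O(¬reject_complaint → ¬flag_audit_trail). Since O(¬reject_complaint) holds, K gives O(¬flag_audit_trail).
Premise 4 is O(¬anonymize_audit_trail → flag_audit_trail); contrapositively O(¬flag_audit_trail → anonymize_audit_trail). Since O(¬flag_audit_trail) holds, K gives O(anonymize_audit_trail).
Premise 1 is O(anonymize_audit_trail → summon_witness); since O(anonymize_audit_trail), deontic closure gives O(summon_witness).
Premise 6, O(¬sign_claim → ¬summon_witness), contraposes to O(summon_witness → sign_claim); with O(summon_witness) we get O(sign_claim).
Premise 7 does not contribute to this derivation.
Hence sign_claim is obligatory.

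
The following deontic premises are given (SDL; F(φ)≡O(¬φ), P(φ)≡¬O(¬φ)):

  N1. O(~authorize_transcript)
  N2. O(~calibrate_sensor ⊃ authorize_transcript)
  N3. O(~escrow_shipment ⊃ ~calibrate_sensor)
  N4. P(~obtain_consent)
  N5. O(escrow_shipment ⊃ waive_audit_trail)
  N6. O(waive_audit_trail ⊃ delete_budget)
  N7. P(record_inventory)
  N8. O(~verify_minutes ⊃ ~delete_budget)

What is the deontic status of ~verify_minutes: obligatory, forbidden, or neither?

Forbidden

Premise 1 gives O(~authorize_transcript).
The contrapositive of premise 2 (O(~calibrate_sensor ⊃ authorize_transcript)) is O(~authorize_transcript ⊃ calibrate_sensor), and O(~authorize_transcript) is already established, so O(calibrate_sensor).
Premise 3, O(~escrow_shipment ⊃ ~calibrate_sensor), contraposes to O(calibrate_sensor ⊃ escrow_shipment); with O(calibrate_sensor) we get O(escrow_shipment).
Premise 5 is O(escrow_shipment ⊃ waive_audit_trail); since O(escrow_shipment), deontic closure gives O(waive_audit_trail).
From O(waive_audit_trail) and premise 6, O(waive_audit_trail ⊃ delete_budget), we obtain O(delete_budget).
The contrapositive of premise 8 (O(~verify_minutes ⊃ ~delete_budget)) is O(delete_budget ⊃ verify_minutes), and O(delete_budget) is already established, so O(verify_minutes).
Premises 4, 7 do not contribute to this derivation.
Thus O(verify_minutes), which is F(~verify_minutes): ~verify_minutes is forbidden.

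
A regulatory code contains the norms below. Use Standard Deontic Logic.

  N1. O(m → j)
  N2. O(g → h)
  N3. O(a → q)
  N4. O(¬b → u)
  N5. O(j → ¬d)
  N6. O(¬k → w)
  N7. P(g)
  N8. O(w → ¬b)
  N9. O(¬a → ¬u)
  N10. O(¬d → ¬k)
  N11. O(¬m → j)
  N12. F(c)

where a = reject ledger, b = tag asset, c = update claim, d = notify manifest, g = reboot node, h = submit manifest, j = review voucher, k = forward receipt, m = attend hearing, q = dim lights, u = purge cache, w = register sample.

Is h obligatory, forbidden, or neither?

Neither

Premise 2 is O(g → h), but O(g) is not derivable from the premises (the permission P(g) asserts only ¬O(¬g), not O(g)), so it does not yield O(h).
No premise or chain of K-axiom applications forces O(h), and none forces O(¬h). So h is neither obligatory nor forbidden under these norms.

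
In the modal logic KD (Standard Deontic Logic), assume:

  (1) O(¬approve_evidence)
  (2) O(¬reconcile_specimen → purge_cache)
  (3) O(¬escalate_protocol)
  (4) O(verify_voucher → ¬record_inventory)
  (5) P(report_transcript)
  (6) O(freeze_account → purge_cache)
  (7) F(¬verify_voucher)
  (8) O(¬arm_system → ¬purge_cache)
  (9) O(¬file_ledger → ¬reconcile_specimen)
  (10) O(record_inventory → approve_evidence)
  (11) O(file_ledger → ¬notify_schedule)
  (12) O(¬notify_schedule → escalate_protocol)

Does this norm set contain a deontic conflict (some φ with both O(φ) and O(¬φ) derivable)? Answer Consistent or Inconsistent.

Consistent

Premise 10 is O(record_inventory → approve_evidence), but O(record_inventory) is not derivable from the premises, so it does not yield O(approve_evidence).
So O(approve_evidence) is not derivable, and the apparent clash with O(¬approve_evidence) does not arise.
A world satisfying every obligation exists (e.g. approve_evidence=false, arm_system=true, escalate_protocol=false, file_ledger=false, freeze_account=false, notify_schedule=true, purge_cache=true, reconcile_specimen=false, record_inventory=false, report_transcript=false, verify_voucher=true); no atom is both obligatory and forbidden, so the set is consistent.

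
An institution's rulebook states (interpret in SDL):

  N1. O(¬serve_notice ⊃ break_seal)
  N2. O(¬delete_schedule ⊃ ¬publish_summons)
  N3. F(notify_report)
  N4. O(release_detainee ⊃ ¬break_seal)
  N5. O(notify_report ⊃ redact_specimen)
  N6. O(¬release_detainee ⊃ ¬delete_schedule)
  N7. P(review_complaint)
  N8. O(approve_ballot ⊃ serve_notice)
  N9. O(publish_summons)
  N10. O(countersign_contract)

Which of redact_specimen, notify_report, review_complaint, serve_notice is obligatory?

serve_notice

Premise 9 gives O(publish_summons).
The contrapositive of premise 2 (O(¬delete_schedule ⊃ ¬publish_summons)) is O(publish_summons ⊃ delete_schedule), and O(publish_summons) is already established, so O(delete_schedule).
Premise 6 is O(¬release_detainee ⊃ ¬delete_schedule); contrapositively O(delete_schedule ⊃ release_detainee). Since O(delete_schedule) holds, K gives O(release_detainee).
With premise 4, O(release_detainee ⊃ ¬break_seal), the K-axiom yields O(¬break_seal).
Premise 1 is O(¬serve_notice ⊃ break_seal); contrapositively O(¬break_seal ⊃ serve_notice). Since O(¬break_seal) holds, K gives O(serve_notice).
So O(serve_notice) holds — serve_notice is obligatory. None of the other listed options is made obligatory by any chain of premises.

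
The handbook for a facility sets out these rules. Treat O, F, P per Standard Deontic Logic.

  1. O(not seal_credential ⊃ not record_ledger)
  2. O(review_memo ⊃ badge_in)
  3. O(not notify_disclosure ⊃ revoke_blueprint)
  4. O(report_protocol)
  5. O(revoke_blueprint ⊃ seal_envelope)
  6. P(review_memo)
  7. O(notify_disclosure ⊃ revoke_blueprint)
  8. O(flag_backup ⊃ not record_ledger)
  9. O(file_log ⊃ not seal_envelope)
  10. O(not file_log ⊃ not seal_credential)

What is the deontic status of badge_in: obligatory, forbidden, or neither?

Premise 2 is O(review_memo ⊃ badge_in), but O(review_memo) is not derivable from the premises (the permission P(review_memo) asserts only not O(not review_memo), not O(review_memo)), so it does not yield O(badge_in).
No premise or chain of K-axiom applications forces O(badge_in), and none forces O(not badge_in). So badge_in is neither obligatory nor forbidden under these norms.

Neither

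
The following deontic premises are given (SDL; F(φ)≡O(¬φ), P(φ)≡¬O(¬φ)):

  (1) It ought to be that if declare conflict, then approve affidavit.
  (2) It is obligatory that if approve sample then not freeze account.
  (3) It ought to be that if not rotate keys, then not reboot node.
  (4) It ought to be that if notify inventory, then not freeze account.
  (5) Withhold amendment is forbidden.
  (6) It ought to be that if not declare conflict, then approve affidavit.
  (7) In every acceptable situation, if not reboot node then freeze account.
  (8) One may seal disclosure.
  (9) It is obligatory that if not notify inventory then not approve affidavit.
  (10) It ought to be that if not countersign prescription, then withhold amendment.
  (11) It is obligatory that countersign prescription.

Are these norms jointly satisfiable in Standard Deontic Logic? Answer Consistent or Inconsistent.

Premise 10 is O(¬countersign_prescription → withhold_amendment), but O(¬countersign_prescription) is not derivable from the premises, so it does not yield O(withhold_amendment).
So O(withhold_amendment) is not derivable, and the apparent clash with O(¬withhold_amendment) does not arise.
A world satisfying every obligation exists (e.g. approve_affidavit=true, approve_sample=false, countersign_prescription=true, declare_conflict=false, freeze_account=false, notify_inventory=true, reboot_node=true, rotate_keys=true, seal_disclosure=false, withhold_amendment=false); no atom is both obligatory and forbidden, so the set is consistent.

Consistent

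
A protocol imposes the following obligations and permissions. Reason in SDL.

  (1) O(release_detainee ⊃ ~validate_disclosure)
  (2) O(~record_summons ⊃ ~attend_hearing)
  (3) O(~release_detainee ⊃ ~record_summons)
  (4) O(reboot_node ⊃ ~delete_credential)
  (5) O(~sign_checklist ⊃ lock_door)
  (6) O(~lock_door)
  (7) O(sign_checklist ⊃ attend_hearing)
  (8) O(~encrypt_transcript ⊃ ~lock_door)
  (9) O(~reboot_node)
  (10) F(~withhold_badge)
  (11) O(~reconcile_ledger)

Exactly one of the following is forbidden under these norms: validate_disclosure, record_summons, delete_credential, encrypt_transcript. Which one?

Premise 6 gives O(~lock_door).
Premise 5 is O(~sign_checklist ⊃ lock_door); contrapositively O(~lock_door ⊃ sign_checklist). Since O(~lock_door) holds, K gives O(sign_checklist).
Premise 7 is O(sign_checklist ⊃ attend_hearing); since O(sign_checklist), deontic closure gives O(attend_hearing).
Premise 2 is O(~record_summons ⊃ ~attend_hearing); contrapositively O(attend_hearing ⊃ record_summons). Since O(attend_hearing) holds, K gives O(record_summons).
Premise 3, O(~release_detainee ⊃ ~record_summons), contraposes to O(record_summons ⊃ release_detainee); with O(record_summons) we get O(release_detainee).
Premise 1 is O(release_detainee ⊃ ~validate_disclosure); since O(release_detainee), deontic closure gives O(~validate_disclosure).
So O(~validate_disclosure) holds, i.e. validate_disclosure is forbidden. None of the other listed options is forbidden under the premises.

validate_disclosure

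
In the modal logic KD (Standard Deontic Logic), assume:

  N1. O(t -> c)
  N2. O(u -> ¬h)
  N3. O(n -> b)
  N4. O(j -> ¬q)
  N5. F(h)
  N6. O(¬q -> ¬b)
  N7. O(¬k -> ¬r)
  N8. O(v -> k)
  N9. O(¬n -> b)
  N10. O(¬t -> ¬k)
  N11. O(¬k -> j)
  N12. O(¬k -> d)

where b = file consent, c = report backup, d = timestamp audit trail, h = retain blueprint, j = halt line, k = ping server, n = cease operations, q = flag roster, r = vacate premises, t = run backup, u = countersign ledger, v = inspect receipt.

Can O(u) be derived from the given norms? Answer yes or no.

Premise 2 is O(u -> ¬h); even if O(¬h) held, inferring O(u) would be affirming the consequent — invalid.
No other premise forces O(u). An ideal world satisfying every premise can still have u false, so O(u) is not derivable.

No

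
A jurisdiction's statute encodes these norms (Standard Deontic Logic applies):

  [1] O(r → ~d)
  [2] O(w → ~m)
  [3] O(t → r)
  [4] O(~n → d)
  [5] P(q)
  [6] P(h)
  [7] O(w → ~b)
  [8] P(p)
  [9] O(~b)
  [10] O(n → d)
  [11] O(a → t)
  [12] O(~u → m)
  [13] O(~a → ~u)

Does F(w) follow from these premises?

Premises 10 and 4 are O(n → d) and O(~n → d); every ideal world satisfies n or ~n, so in either case d holds — hence O(d).
The contrapositive of premise 1 (O(r → ~d)) is O(d → ~r), and O(d) is already established, so O(~r).
Premise 3, O(t → r), contraposes to O(~r → ~t); with O(~r) we get O(~t).
Premise 11 is O(a → t); contrapositively O(~t → ~a). Since O(~t) holds, K gives O(~a).
Premise 13 is O(~a → ~u); since O(~a), deontic closure gives O(~u).
From O(~u) and premise 12, O(~u → m), we obtain O(m).
Premise 2, O(w → ~m), contraposes to O(m → ~w); with O(m) we get O(~w).
Premises 5, 6, 7, 8, 9 do not contribute to this derivation.
So O(~w) holds, i.e. F(w). The claim follows.

Yes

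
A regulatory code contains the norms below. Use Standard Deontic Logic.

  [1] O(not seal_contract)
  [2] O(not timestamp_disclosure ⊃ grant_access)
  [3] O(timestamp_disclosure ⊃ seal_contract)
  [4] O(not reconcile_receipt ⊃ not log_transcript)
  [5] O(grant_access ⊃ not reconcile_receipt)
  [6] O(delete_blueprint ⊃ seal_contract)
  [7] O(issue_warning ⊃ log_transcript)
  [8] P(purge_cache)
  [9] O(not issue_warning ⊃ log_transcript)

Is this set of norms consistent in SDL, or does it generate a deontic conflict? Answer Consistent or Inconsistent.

Inconsistent

Premises 7 and 9 cover both cases: O(issue_warning ⊃ log_transcript) and O(not issue_warning ⊃ log_transcript). Since issue_warning ∨ not issue_warning is a tautology, O(log_transcript) follows.
Premise 4, O(not reconcile_receipt ⊃ not log_transcript), contraposes to O(log_transcript ⊃ reconcile_receipt); with O(log_transcript) we get O(reconcile_receipt).
The contrapositive of premise 5 (O(grant_access ⊃ not reconcile_receipt)) is O(reconcile_receipt ⊃ not grant_access), and O(reconcile_receipt) is already established, so O(not grant_access).
The contrapositive of premise 2 (O(not timestamp_disclosure ⊃ grant_access)) is O(not grant_access ⊃ timestamp_disclosure), and O(not grant_access) is already established, so O(timestamp_disclosure).
Premise 3 is O(timestamp_disclosure ⊃ seal_contract); since O(timestamp_disclosure), deontic closure gives O(seal_contract).
Yet premise 1 states O(not seal_contract).
We now have both O(seal_contract) and O(not seal_contract) — seal_contract is simultaneously obligatory and forbidden, violating the D-axiom.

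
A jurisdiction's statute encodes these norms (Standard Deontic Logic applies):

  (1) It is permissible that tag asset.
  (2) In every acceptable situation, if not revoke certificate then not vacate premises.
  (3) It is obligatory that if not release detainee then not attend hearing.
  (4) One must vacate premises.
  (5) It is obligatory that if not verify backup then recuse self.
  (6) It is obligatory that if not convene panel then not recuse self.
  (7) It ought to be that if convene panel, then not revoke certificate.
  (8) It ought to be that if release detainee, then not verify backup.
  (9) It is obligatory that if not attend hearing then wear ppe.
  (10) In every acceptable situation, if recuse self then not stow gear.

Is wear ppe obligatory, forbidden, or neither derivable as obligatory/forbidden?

Obligatory

From premise 4 we have O(vacate_premises).
Premise 2 is O(¬revoke_certificate → ¬vacate_premises); contrapositively O(vacate_premises → revoke_certificate). Since O(vacate_premises) holds, K gives O(revoke_certificate).
Premise 7 is O(convene_panel → ¬revoke_certificate); contrapositively O(revoke_certificate → ¬convene_panel). Since O(revoke_certificate) holds, K gives O(¬convene_panel).
With premise 6, O(¬convene_panel → ¬recuse_self), the K-axiom yields O(¬recuse_self).
Premise 5 is O(¬verify_backup → recuse_self); contrapositively O(¬recuse_self → verify_backup). Since O(¬recuse_self) holds, K gives O(verify_backup).
Premise 8, O(release_detainee → ¬verify_backup), contraposes to O(verify_backup → ¬release_detainee); with O(verify_backup) we get O(¬release_detainee).
With premise 3, O(¬release_detainee → ¬attend_hearing), the K-axiom yields O(¬attend_hearing).
Premise 9 is O(¬attend_hearing → wear_ppe); since O(¬attend_hearing), deontic closure gives O(wear_ppe).
Premises 1, 10 do not contribute to this derivation.
Hence wear_ppe is obligatory.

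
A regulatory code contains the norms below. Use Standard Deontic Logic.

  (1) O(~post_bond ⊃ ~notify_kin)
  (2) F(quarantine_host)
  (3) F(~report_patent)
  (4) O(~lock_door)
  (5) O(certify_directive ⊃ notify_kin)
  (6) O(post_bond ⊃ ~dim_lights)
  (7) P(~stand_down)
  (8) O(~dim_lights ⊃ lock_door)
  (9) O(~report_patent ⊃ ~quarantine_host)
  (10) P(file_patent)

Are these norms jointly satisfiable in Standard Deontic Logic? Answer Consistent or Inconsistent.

Consistent

Premise 9 is O(~report_patent ⊃ ~quarantine_host); even if O(~quarantine_host) held, inferring O(~report_patent) would be affirming the consequent — invalid.
So O(~report_patent) is not derivable, and the apparent clash with O(report_patent) does not arise.
A world satisfying every obligation exists (e.g. certify_directive=false, dim_lights=true, file_patent=false, lock_door=false, notify_kin=false, post_bond=false, quarantine_host=false, report_patent=true, stand_down=false); no atom is both obligatory and forbidden, so the set is consistent.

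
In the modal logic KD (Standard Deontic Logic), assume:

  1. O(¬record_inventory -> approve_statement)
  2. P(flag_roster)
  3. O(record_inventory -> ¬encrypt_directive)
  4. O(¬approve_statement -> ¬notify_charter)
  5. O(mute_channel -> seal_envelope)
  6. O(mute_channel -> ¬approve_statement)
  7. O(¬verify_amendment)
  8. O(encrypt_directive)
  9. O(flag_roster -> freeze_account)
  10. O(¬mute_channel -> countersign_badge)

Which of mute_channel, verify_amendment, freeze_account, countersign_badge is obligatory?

From premise 8 we have O(encrypt_directive).
Premise 3, O(record_inventory -> ¬encrypt_directive), contraposes to O(encrypt_directive -> ¬record_inventory); with O(encrypt_directive) we get O(¬record_inventory).
Premise 1 is O(¬record_inventory -> approve_statement); since O(¬record_inventory), deontic closure gives O(approve_statement).
Premise 6, O(mute_channel -> ¬approve_statement), contraposes to O(approve_statement -> ¬mute_channel); with O(approve_statement) we get O(¬mute_channel).
From O(¬mute_channel) and premise 10, O(¬mute_channel -> countersign_badge), we obtain O(countersign_badge).
So O(countersign_badge) holds — countersign_badge is obligatory. None of the other listed options is made obligatory by any chain of premises.

countersign_badge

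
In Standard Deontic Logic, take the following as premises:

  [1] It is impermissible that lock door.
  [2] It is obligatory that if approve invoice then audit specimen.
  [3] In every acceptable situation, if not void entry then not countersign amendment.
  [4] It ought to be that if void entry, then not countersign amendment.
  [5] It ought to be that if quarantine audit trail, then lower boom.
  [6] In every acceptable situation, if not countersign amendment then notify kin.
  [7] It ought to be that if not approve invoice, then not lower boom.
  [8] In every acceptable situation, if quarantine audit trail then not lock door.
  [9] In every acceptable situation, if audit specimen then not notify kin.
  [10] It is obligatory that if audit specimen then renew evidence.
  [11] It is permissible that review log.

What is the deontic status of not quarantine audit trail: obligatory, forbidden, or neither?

Obligatory

Premises 3 and 4 are O(¬void_entry → ¬countersign_amendment) and O(void_entry → ¬countersign_amendment); every ideal world satisfies ¬void_entry or void_entry, so in either case ¬countersign_amendment holds — hence O(¬countersign_amendment).
Applying K to premise 6 (O(¬countersign_amendment → notify_kin)) and O(¬countersign_amendment) yields O(notify_kin).
Premise 9, O(audit_specimen → ¬notify_kin), contraposes to O(notify_kin → ¬audit_specimen); with O(notify_kin) we get O(¬audit_specimen).
Premise 2, O(approve_invoice → audit_specimen), contraposes to O(¬audit_specimen → ¬approve_invoice); with O(¬audit_specimen) we get O(¬approve_invoice).
Applying K to premise 7 (O(¬approve_invoice → ¬lower_boom)) and O(¬approve_invoice) yields O(¬lower_boom).
The contrapositive of premise 5 (O(quarantine_audit_trail → lower_boom)) is O(¬lower_boom → ¬quarantine_audit_trail), and O(¬lower_boom) is already established, so O(¬quarantine_audit_trail).
Premises 1, 8, 10, 11 do not contribute to this derivation.
Hence ¬quarantine_audit_trail is obligatory.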